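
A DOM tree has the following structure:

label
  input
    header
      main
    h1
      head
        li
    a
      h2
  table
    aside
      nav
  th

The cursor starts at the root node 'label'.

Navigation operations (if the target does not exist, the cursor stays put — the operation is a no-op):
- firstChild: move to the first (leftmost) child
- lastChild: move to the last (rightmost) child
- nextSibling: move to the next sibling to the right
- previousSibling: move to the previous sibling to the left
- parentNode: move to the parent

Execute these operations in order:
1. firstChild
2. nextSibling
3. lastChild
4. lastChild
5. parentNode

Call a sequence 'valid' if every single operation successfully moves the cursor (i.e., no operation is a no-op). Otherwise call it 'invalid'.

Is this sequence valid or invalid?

After 1 (firstChild): input
After 2 (nextSibling): table
After 3 (lastChild): aside
After 4 (lastChild): nav
After 5 (parentNode): aside

Answer: valid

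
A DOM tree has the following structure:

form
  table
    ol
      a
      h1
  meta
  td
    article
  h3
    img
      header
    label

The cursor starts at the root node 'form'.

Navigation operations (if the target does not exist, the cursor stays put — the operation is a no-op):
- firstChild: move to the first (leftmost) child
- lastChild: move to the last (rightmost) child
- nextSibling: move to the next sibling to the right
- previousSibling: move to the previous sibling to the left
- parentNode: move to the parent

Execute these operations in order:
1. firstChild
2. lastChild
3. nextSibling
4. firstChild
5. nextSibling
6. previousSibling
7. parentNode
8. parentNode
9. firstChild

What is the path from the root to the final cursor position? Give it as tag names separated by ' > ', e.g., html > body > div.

Answer: form > table > ol

Derivation:
After 1 (firstChild): table
After 2 (lastChild): ol
After 3 (nextSibling): ol (no-op, stayed)
After 4 (firstChild): a
After 5 (nextSibling): h1
After 6 (previousSibling): a
After 7 (parentNode): ol
After 8 (parentNode): table
After 9 (firstChild): ol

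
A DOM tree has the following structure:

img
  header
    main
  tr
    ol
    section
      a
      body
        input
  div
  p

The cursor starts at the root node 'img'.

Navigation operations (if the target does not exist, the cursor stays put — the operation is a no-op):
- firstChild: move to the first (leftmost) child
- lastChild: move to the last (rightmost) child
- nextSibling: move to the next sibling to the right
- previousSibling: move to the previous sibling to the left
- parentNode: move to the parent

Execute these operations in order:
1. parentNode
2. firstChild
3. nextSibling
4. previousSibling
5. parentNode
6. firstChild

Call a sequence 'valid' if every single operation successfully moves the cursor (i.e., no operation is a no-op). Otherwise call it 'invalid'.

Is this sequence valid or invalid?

Answer: invalid

Derivation:
After 1 (parentNode): img (no-op, stayed)
After 2 (firstChild): header
After 3 (nextSibling): tr
After 4 (previousSibling): header
After 5 (parentNode): img
After 6 (firstChild): header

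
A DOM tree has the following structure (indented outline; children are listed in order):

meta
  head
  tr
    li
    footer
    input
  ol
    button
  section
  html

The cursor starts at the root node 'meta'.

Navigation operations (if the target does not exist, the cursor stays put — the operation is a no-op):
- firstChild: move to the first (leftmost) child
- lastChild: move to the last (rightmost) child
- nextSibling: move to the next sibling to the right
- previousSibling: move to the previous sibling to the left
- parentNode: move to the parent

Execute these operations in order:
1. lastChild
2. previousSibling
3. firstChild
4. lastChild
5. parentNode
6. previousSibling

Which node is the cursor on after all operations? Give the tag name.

Answer: meta

Derivation:
After 1 (lastChild): html
After 2 (previousSibling): section
After 3 (firstChild): section (no-op, stayed)
After 4 (lastChild): section (no-op, stayed)
After 5 (parentNode): meta
After 6 (previousSibling): meta (no-op, stayed)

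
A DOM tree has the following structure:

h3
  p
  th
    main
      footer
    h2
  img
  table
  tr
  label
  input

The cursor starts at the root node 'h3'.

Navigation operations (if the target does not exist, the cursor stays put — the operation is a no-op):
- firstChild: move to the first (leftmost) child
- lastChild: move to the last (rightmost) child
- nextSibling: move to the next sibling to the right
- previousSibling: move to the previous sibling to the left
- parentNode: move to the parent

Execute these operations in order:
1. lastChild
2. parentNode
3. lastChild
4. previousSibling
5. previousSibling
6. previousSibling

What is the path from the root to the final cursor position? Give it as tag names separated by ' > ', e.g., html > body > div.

Answer: h3 > table

Derivation:
After 1 (lastChild): input
After 2 (parentNode): h3
After 3 (lastChild): input
After 4 (previousSibling): label
After 5 (previousSibling): tr
After 6 (previousSibling): table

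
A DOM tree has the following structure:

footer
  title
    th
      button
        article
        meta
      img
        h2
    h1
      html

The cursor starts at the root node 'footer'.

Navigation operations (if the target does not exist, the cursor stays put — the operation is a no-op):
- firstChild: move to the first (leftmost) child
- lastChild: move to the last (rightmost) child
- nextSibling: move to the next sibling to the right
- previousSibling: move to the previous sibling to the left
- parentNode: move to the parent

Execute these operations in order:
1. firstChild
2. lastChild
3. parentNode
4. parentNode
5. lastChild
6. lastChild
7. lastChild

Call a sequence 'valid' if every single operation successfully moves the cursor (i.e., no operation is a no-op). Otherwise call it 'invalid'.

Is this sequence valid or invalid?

Answer: valid

Derivation:
After 1 (firstChild): title
After 2 (lastChild): h1
After 3 (parentNode): title
After 4 (parentNode): footer
After 5 (lastChild): title
After 6 (lastChild): h1
After 7 (lastChild): html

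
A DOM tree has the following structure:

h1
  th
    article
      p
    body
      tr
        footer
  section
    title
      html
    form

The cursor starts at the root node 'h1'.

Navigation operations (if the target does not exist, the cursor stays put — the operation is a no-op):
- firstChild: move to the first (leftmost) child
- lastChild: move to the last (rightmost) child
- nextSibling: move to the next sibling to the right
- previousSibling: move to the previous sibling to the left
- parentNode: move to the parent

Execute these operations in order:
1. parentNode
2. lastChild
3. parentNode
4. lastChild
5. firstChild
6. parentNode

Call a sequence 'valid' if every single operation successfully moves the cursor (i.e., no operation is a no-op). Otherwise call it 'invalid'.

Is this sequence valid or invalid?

Answer: invalid

Derivation:
After 1 (parentNode): h1 (no-op, stayed)
After 2 (lastChild): section
After 3 (parentNode): h1
After 4 (lastChild): section
After 5 (firstChild): title
After 6 (parentNode): section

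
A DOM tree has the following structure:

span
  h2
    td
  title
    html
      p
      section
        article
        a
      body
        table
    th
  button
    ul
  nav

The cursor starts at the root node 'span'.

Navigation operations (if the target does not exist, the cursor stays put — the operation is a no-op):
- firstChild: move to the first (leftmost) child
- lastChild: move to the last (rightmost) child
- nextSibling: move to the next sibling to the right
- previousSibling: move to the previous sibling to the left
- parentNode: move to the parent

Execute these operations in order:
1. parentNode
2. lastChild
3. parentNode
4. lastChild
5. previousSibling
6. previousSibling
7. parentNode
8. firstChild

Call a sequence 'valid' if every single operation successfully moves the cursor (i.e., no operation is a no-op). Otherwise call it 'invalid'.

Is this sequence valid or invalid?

After 1 (parentNode): span (no-op, stayed)
After 2 (lastChild): nav
After 3 (parentNode): span
After 4 (lastChild): nav
After 5 (previousSibling): button
After 6 (previousSibling): title
After 7 (parentNode): span
After 8 (firstChild): h2

Answer: invalid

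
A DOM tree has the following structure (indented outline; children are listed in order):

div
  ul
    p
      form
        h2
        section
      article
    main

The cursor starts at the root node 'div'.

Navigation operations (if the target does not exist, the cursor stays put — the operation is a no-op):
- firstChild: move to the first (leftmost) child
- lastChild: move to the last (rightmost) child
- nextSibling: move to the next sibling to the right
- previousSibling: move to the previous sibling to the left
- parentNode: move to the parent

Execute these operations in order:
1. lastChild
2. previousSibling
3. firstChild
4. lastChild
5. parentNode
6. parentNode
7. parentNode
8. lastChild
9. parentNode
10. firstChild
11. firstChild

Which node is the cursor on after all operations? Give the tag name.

Answer: p

Derivation:
After 1 (lastChild): ul
After 2 (previousSibling): ul (no-op, stayed)
After 3 (firstChild): p
After 4 (lastChild): article
After 5 (parentNode): p
After 6 (parentNode): ul
After 7 (parentNode): div
After 8 (lastChild): ul
After 9 (parentNode): div
After 10 (firstChild): ul
After 11 (firstChild): p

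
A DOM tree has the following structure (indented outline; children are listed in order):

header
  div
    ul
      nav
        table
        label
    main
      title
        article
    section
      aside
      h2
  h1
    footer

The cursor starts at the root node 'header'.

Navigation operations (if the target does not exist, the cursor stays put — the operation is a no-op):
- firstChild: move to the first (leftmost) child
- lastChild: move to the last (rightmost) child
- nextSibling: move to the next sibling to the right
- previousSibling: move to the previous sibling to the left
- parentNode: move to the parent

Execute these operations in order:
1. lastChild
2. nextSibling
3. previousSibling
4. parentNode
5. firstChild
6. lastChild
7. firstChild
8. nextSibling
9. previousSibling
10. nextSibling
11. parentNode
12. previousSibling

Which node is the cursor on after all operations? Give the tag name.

Answer: main

Derivation:
After 1 (lastChild): h1
After 2 (nextSibling): h1 (no-op, stayed)
After 3 (previousSibling): div
After 4 (parentNode): header
After 5 (firstChild): div
After 6 (lastChild): section
After 7 (firstChild): aside
After 8 (nextSibling): h2
After 9 (previousSibling): aside
After 10 (nextSibling): h2
After 11 (parentNode): section
After 12 (previousSibling): main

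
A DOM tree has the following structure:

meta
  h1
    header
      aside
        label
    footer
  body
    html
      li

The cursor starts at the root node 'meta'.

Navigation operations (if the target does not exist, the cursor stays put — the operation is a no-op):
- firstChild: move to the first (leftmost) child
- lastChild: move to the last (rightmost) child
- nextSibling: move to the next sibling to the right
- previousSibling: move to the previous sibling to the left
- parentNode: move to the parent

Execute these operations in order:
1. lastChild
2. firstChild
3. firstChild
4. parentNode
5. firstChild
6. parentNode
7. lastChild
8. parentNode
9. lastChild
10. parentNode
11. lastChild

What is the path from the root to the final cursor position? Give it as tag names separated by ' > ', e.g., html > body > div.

Answer: meta > body > html > li

Derivation:
After 1 (lastChild): body
After 2 (firstChild): html
After 3 (firstChild): li
After 4 (parentNode): html
After 5 (firstChild): li
After 6 (parentNode): html
After 7 (lastChild): li
After 8 (parentNode): html
After 9 (lastChild): li
After 10 (parentNode): html
After 11 (lastChild): li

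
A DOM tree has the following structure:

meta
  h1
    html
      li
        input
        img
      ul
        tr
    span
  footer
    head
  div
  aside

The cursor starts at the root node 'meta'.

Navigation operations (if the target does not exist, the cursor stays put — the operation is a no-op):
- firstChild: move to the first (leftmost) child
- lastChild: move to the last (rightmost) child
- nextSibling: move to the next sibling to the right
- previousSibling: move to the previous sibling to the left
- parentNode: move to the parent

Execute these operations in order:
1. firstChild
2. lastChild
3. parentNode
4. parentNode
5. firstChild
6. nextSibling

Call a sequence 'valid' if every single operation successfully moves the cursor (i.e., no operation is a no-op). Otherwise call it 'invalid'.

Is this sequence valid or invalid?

After 1 (firstChild): h1
After 2 (lastChild): span
After 3 (parentNode): h1
After 4 (parentNode): meta
After 5 (firstChild): h1
After 6 (nextSibling): footer

Answer: valid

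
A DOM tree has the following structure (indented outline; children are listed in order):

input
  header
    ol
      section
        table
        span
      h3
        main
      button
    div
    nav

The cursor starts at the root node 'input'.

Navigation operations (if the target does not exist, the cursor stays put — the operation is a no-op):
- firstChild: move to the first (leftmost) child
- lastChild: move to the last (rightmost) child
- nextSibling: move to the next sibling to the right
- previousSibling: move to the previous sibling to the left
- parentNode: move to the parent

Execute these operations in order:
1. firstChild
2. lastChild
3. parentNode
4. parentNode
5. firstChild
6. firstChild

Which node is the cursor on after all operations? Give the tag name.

Answer: ol

Derivation:
After 1 (firstChild): header
After 2 (lastChild): nav
After 3 (parentNode): header
After 4 (parentNode): input
After 5 (firstChild): header
After 6 (firstChild): ol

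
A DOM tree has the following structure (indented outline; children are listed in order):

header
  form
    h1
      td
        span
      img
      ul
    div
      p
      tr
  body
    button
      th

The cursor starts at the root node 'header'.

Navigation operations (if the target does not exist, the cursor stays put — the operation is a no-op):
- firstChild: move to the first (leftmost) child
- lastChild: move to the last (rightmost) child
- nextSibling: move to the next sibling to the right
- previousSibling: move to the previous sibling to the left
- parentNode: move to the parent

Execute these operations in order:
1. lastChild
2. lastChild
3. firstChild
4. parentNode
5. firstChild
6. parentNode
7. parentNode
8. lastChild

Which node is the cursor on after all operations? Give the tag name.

After 1 (lastChild): body
After 2 (lastChild): button
After 3 (firstChild): th
After 4 (parentNode): button
After 5 (firstChild): th
After 6 (parentNode): button
After 7 (parentNode): body
After 8 (lastChild): button

Answer: button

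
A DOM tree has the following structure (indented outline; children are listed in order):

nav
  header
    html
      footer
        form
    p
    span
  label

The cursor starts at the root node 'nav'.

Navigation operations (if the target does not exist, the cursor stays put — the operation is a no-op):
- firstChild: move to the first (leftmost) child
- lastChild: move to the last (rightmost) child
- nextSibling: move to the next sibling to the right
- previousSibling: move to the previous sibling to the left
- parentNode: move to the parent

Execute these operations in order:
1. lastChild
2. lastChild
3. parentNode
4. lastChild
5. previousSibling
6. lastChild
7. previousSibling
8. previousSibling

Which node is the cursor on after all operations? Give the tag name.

Answer: html

Derivation:
After 1 (lastChild): label
After 2 (lastChild): label (no-op, stayed)
After 3 (parentNode): nav
After 4 (lastChild): label
After 5 (previousSibling): header
After 6 (lastChild): span
After 7 (previousSibling): p
After 8 (previousSibling): html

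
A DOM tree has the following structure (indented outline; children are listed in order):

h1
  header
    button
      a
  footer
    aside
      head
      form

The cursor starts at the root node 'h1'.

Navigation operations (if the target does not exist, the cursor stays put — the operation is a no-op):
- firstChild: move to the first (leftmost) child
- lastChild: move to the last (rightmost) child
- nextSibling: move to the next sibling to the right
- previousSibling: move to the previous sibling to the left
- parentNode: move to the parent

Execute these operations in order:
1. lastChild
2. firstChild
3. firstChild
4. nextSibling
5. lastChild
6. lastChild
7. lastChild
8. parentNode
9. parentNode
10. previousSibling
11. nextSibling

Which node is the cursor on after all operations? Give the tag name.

After 1 (lastChild): footer
After 2 (firstChild): aside
After 3 (firstChild): head
After 4 (nextSibling): form
After 5 (lastChild): form (no-op, stayed)
After 6 (lastChild): form (no-op, stayed)
After 7 (lastChild): form (no-op, stayed)
After 8 (parentNode): aside
After 9 (parentNode): footer
After 10 (previousSibling): header
After 11 (nextSibling): footer

Answer: footer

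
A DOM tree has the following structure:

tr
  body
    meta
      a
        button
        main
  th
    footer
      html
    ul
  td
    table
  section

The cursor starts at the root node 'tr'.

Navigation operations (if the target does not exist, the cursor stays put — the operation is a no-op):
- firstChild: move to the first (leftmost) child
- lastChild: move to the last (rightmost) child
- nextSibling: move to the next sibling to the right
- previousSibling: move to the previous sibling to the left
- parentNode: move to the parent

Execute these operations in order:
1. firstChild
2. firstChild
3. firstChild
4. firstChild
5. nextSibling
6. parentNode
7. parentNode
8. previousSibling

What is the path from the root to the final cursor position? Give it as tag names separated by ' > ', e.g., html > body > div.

Answer: tr > body > meta

Derivation:
After 1 (firstChild): body
After 2 (firstChild): meta
After 3 (firstChild): a
After 4 (firstChild): button
After 5 (nextSibling): main
After 6 (parentNode): a
After 7 (parentNode): meta
After 8 (previousSibling): meta (no-op, stayed)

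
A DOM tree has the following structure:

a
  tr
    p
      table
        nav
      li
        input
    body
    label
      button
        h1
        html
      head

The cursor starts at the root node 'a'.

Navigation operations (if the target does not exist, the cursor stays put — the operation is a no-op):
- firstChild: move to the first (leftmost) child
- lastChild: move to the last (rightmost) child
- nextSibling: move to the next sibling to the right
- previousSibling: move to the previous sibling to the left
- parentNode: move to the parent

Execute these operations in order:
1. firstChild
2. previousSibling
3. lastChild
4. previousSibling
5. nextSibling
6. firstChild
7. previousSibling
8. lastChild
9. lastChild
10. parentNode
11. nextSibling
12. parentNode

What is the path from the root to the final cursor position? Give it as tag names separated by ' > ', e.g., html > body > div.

After 1 (firstChild): tr
After 2 (previousSibling): tr (no-op, stayed)
After 3 (lastChild): label
After 4 (previousSibling): body
After 5 (nextSibling): label
After 6 (firstChild): button
After 7 (previousSibling): button (no-op, stayed)
After 8 (lastChild): html
After 9 (lastChild): html (no-op, stayed)
After 10 (parentNode): button
After 11 (nextSibling): head
After 12 (parentNode): label

Answer: a > tr > label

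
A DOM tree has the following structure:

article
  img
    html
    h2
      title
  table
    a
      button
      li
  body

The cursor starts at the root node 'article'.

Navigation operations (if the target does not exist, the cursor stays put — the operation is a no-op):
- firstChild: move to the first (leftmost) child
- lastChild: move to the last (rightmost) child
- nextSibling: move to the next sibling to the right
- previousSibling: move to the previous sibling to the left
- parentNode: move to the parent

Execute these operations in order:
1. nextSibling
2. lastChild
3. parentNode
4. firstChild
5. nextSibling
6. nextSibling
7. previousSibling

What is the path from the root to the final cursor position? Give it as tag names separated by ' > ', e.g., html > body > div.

Answer: article > table

Derivation:
After 1 (nextSibling): article (no-op, stayed)
After 2 (lastChild): body
After 3 (parentNode): article
After 4 (firstChild): img
After 5 (nextSibling): table
After 6 (nextSibling): body
After 7 (previousSibling): table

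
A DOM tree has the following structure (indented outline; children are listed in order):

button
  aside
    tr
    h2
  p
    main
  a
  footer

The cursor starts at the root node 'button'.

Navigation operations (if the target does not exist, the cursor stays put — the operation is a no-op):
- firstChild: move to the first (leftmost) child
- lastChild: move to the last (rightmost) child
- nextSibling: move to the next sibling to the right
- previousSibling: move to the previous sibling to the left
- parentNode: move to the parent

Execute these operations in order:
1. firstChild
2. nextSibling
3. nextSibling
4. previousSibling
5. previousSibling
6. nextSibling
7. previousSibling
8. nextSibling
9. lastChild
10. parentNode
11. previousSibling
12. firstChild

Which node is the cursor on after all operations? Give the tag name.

After 1 (firstChild): aside
After 2 (nextSibling): p
After 3 (nextSibling): a
After 4 (previousSibling): p
After 5 (previousSibling): aside
After 6 (nextSibling): p
After 7 (previousSibling): aside
After 8 (nextSibling): p
After 9 (lastChild): main
After 10 (parentNode): p
After 11 (previousSibling): aside
After 12 (firstChild): tr

Answer: tr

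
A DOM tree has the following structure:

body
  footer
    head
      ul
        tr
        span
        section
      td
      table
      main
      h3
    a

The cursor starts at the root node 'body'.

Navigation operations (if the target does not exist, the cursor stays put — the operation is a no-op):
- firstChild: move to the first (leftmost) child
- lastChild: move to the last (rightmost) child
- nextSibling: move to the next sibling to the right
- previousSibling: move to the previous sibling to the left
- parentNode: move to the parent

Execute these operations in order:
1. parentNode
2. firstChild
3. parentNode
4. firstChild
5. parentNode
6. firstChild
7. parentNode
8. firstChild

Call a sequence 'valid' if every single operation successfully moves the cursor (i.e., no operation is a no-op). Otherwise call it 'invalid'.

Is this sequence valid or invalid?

Answer: invalid

Derivation:
After 1 (parentNode): body (no-op, stayed)
After 2 (firstChild): footer
After 3 (parentNode): body
After 4 (firstChild): footer
After 5 (parentNode): body
After 6 (firstChild): footer
After 7 (parentNode): body
After 8 (firstChild): footer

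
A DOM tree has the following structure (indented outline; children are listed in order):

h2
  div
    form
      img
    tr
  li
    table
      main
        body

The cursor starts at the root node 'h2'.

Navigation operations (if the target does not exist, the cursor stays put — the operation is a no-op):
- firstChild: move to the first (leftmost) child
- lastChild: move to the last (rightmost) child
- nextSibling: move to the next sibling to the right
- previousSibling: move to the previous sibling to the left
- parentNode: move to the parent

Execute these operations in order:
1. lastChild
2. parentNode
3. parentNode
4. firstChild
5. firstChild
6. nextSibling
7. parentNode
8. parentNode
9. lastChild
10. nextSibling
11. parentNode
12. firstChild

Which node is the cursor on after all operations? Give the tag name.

After 1 (lastChild): li
After 2 (parentNode): h2
After 3 (parentNode): h2 (no-op, stayed)
After 4 (firstChild): div
After 5 (firstChild): form
After 6 (nextSibling): tr
After 7 (parentNode): div
After 8 (parentNode): h2
After 9 (lastChild): li
After 10 (nextSibling): li (no-op, stayed)
After 11 (parentNode): h2
After 12 (firstChild): div

Answer: div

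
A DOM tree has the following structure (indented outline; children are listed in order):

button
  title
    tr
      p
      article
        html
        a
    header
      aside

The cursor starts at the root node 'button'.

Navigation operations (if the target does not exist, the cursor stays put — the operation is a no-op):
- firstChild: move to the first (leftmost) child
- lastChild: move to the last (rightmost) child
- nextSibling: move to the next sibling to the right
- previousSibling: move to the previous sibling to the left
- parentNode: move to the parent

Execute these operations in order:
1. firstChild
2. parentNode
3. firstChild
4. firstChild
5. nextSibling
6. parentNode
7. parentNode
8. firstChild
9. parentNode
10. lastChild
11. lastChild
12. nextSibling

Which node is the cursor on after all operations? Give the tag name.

After 1 (firstChild): title
After 2 (parentNode): button
After 3 (firstChild): title
After 4 (firstChild): tr
After 5 (nextSibling): header
After 6 (parentNode): title
After 7 (parentNode): button
After 8 (firstChild): title
After 9 (parentNode): button
After 10 (lastChild): title
After 11 (lastChild): header
After 12 (nextSibling): header (no-op, stayed)

Answer: header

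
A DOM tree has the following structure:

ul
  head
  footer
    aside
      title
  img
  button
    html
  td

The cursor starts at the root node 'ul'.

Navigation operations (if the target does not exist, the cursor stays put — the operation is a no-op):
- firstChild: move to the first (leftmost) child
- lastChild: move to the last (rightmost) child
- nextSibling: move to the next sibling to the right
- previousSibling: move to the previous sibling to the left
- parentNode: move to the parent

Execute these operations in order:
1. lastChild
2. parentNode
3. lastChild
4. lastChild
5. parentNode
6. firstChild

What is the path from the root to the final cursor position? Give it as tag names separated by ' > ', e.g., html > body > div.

Answer: ul > head

Derivation:
After 1 (lastChild): td
After 2 (parentNode): ul
After 3 (lastChild): td
After 4 (lastChild): td (no-op, stayed)
After 5 (parentNode): ul
After 6 (firstChild): head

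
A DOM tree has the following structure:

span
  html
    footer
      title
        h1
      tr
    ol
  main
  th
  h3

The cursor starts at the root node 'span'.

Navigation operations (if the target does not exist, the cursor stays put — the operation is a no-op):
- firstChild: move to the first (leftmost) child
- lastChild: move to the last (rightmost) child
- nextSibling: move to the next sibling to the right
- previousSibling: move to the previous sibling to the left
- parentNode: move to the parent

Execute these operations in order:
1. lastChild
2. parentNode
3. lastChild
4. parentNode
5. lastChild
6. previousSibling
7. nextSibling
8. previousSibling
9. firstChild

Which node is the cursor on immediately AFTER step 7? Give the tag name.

Answer: h3

Derivation:
After 1 (lastChild): h3
After 2 (parentNode): span
After 3 (lastChild): h3
After 4 (parentNode): span
After 5 (lastChild): h3
After 6 (previousSibling): th
After 7 (nextSibling): h3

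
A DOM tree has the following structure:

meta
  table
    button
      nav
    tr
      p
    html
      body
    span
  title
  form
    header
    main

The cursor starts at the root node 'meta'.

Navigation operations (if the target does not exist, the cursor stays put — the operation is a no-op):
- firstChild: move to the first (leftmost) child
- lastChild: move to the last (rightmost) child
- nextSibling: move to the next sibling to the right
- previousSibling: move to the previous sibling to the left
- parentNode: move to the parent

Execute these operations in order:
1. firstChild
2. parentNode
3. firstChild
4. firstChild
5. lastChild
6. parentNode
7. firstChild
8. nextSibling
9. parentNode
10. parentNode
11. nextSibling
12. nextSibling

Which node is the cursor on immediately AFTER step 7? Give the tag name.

Answer: nav

Derivation:
After 1 (firstChild): table
After 2 (parentNode): meta
After 3 (firstChild): table
After 4 (firstChild): button
After 5 (lastChild): nav
After 6 (parentNode): button
After 7 (firstChild): nav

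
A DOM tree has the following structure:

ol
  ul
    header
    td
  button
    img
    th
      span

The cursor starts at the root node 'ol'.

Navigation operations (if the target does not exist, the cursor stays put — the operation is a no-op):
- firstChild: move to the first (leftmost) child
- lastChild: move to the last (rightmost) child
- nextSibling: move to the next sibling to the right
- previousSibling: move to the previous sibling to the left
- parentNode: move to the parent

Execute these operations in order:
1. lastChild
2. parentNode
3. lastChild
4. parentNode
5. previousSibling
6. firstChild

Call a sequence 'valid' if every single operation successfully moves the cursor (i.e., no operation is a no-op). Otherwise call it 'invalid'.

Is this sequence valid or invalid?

Answer: invalid

Derivation:
After 1 (lastChild): button
After 2 (parentNode): ol
After 3 (lastChild): button
After 4 (parentNode): ol
After 5 (previousSibling): ol (no-op, stayed)
After 6 (firstChild): ul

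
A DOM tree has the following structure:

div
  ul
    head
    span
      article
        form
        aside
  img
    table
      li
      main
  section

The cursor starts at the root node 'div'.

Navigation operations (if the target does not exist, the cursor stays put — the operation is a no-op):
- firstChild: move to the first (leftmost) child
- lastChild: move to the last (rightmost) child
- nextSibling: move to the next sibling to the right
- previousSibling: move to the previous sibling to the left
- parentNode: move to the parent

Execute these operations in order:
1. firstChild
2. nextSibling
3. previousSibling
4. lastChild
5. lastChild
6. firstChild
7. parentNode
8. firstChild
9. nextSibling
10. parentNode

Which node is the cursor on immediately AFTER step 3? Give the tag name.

Answer: ul

Derivation:
After 1 (firstChild): ul
After 2 (nextSibling): img
After 3 (previousSibling): ul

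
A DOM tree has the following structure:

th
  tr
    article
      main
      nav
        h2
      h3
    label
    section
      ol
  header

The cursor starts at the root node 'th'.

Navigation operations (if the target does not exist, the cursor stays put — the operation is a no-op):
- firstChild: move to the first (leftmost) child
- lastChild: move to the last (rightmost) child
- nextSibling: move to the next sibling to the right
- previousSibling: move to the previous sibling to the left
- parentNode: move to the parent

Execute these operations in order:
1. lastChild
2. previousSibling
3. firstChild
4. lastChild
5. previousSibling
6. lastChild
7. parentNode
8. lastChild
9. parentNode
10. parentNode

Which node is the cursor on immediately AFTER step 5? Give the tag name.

Answer: nav

Derivation:
After 1 (lastChild): header
After 2 (previousSibling): tr
After 3 (firstChild): article
After 4 (lastChild): h3
After 5 (previousSibling): nav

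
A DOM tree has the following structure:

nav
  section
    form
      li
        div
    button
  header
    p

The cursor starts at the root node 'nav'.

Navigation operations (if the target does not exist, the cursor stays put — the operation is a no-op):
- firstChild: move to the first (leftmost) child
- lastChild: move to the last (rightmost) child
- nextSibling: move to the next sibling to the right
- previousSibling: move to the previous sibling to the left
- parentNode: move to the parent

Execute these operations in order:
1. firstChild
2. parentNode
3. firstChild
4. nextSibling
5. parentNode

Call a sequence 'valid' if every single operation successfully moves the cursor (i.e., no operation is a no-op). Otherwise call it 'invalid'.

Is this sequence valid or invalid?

Answer: valid

Derivation:
After 1 (firstChild): section
After 2 (parentNode): nav
After 3 (firstChild): section
After 4 (nextSibling): header
After 5 (parentNode): nav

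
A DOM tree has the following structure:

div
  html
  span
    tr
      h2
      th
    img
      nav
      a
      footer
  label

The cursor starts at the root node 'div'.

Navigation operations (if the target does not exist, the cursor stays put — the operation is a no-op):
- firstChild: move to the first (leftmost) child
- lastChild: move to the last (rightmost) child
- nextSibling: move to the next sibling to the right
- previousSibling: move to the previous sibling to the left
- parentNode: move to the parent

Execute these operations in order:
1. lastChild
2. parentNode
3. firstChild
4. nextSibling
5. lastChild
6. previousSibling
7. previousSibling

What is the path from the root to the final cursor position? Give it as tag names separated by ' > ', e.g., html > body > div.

After 1 (lastChild): label
After 2 (parentNode): div
After 3 (firstChild): html
After 4 (nextSibling): span
After 5 (lastChild): img
After 6 (previousSibling): tr
After 7 (previousSibling): tr (no-op, stayed)

Answer: div > span > tr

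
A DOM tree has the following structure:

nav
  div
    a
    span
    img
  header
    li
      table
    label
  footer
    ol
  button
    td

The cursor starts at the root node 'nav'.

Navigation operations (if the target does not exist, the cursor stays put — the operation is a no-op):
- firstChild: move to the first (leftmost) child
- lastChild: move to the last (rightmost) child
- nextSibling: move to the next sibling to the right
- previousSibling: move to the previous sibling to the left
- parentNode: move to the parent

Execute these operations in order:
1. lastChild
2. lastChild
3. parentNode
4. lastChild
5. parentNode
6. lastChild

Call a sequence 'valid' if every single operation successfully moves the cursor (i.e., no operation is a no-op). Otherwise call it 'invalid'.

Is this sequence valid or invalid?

Answer: valid

Derivation:
After 1 (lastChild): button
After 2 (lastChild): td
After 3 (parentNode): button
After 4 (lastChild): td
After 5 (parentNode): button
After 6 (lastChild): td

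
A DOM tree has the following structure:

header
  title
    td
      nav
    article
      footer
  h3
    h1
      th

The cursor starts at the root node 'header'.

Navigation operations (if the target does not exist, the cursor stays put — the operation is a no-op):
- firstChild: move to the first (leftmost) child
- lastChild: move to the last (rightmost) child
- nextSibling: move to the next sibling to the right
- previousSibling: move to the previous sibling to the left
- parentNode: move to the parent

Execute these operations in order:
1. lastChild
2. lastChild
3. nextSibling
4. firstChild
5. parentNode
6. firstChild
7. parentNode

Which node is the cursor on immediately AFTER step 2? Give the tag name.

Answer: h1

Derivation:
After 1 (lastChild): h3
After 2 (lastChild): h1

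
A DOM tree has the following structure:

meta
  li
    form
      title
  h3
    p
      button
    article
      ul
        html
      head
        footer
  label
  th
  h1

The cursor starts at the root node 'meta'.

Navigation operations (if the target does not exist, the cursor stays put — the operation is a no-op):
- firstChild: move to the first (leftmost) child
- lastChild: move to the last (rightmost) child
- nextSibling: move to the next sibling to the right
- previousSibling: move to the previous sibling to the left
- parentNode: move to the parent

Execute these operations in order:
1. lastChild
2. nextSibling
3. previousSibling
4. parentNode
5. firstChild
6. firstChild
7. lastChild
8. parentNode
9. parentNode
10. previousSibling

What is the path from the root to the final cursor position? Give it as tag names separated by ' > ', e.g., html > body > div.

Answer: meta > li

Derivation:
After 1 (lastChild): h1
After 2 (nextSibling): h1 (no-op, stayed)
After 3 (previousSibling): th
After 4 (parentNode): meta
After 5 (firstChild): li
After 6 (firstChild): form
After 7 (lastChild): title
After 8 (parentNode): form
After 9 (parentNode): li
After 10 (previousSibling): li (no-op, stayed)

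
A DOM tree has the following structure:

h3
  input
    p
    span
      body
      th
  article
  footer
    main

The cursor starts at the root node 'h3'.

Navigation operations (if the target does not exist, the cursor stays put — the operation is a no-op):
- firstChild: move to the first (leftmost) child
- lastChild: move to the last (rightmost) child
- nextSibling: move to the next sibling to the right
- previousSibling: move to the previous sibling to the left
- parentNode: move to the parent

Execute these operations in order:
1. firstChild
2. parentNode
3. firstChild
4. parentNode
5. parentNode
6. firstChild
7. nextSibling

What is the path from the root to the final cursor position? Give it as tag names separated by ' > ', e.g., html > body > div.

After 1 (firstChild): input
After 2 (parentNode): h3
After 3 (firstChild): input
After 4 (parentNode): h3
After 5 (parentNode): h3 (no-op, stayed)
After 6 (firstChild): input
After 7 (nextSibling): article

Answer: h3 > article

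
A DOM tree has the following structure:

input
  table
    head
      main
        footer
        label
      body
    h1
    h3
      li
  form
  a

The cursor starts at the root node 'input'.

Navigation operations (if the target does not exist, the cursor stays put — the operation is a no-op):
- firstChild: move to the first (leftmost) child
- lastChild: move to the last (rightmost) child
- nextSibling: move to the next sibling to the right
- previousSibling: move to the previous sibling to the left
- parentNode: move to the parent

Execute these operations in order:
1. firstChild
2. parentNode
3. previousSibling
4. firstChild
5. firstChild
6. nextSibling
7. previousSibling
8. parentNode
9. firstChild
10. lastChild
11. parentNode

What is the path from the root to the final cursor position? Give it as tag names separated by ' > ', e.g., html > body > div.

Answer: input > table > head

Derivation:
After 1 (firstChild): table
After 2 (parentNode): input
After 3 (previousSibling): input (no-op, stayed)
After 4 (firstChild): table
After 5 (firstChild): head
After 6 (nextSibling): h1
After 7 (previousSibling): head
After 8 (parentNode): table
After 9 (firstChild): head
After 10 (lastChild): body
After 11 (parentNode): head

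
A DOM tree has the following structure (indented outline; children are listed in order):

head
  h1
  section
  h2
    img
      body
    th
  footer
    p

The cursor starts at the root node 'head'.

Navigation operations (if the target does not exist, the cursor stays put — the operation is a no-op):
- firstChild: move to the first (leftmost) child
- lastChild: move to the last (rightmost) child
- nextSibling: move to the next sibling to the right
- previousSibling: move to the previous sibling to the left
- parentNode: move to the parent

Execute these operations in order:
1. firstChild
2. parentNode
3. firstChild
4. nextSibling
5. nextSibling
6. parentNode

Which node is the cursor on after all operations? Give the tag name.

Answer: head

Derivation:
After 1 (firstChild): h1
After 2 (parentNode): head
After 3 (firstChild): h1
After 4 (nextSibling): section
After 5 (nextSibling): h2
After 6 (parentNode): head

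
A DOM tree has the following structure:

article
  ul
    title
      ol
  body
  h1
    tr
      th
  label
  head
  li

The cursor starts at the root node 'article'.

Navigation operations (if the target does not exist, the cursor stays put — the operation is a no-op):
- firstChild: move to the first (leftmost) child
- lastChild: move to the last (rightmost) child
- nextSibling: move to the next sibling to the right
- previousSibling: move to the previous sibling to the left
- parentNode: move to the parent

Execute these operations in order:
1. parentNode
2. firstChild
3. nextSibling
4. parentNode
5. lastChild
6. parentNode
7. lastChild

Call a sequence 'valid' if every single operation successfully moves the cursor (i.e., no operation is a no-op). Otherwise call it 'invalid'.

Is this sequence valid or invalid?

After 1 (parentNode): article (no-op, stayed)
After 2 (firstChild): ul
After 3 (nextSibling): body
After 4 (parentNode): article
After 5 (lastChild): li
After 6 (parentNode): article
After 7 (lastChild): li

Answer: invalid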